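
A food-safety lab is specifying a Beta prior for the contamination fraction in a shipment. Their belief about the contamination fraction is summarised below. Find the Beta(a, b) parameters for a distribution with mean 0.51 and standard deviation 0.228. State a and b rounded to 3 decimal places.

Variance = 0.228² = 0.051984. The moment-matching identity a+b = μ(1−μ)/Var − 1 gives
a+b = 0.2499/0.051984 − 1 = 3.8072, so a = μ·3.8072 = 1.942 and b = (1−μ)·3.8072 = 1.866.

a = 1.942, b = 1.866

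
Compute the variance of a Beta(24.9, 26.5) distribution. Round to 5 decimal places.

μ = 24.9/51.4 = 0.484436; Var = μ(1−μ)/(α+β+1) = 0.2497578/52.4 = 0.00477.

0.00477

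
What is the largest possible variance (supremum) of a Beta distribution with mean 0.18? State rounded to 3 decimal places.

For fixed mean μ the Beta variance is μ(1−μ)/(α+β+1), increasing as α+β decreases.
Its least upper bound (not attained) is μ(1−μ) = 0.18·0.82 = 0.148.

0.148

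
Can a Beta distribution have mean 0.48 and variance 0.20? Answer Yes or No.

Yes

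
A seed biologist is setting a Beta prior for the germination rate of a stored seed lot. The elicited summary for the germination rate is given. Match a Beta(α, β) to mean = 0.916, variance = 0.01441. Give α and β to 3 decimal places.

By moment matching, α+β = μ(1−μ)/σ² − 1 = (0.916·0.084)/0.01441 − 1 = 5.3396 − 1 = 4.3396.
Since α/(α+β) = μ, α = 0.916·4.3396 = 3.975 and β = 0.084·4.3396 = 0.365.

α = 3.975, β = 0.365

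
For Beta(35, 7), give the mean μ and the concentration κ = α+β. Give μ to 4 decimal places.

μ = 0.8333, κ = 42

κ = α+β = 35+7 = 42; μ = α/κ = 35/42 = 0.8333.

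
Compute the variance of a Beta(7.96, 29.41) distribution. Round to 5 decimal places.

0.00437

Var = αβ/[(α+β)²(α+β+1)] = (7.96×29.41)/(37.37²×38.37) = 234.1036/53584.353453 = 0.00437.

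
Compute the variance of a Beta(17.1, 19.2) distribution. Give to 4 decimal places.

α+β = 36.3 and αβ = 328.32, so Var = αβ/[(α+β)²(α+β+1)] = 328.32/49149.837 = 0.0067.

0.0067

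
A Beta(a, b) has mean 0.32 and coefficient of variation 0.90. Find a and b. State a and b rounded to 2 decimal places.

σ = CV·μ = 0.90×0.32 = 0.28800, so σ² = 0.082944.
s+1 = μ(1−μ)/σ² = 0.2176/0.082944 = 2.6235, so s = a+b = 1.6235.
a = μs = 0.52, b = (1−μ)s = 1.10.

a = 0.52, b = 1.10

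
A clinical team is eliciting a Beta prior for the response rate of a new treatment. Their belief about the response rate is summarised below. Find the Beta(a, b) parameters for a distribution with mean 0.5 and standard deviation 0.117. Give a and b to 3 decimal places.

a = 8.631, b = 8.631

Variance = 0.117² = 0.013689. The moment-matching identity a+b = μ(1−μ)/Var − 1 gives
a+b = 0.25/0.013689 − 1 = 17.2628, so a = μ·17.2628 = 8.631 and b = (1−μ)·17.2628 = 8.631.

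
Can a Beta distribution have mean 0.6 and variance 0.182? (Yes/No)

Yes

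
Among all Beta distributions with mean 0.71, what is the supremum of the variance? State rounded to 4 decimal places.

For fixed mean μ the Beta variance is μ(1−μ)/(α+β+1), increasing as α+β decreases.
Its least upper bound (not attained) is μ(1−μ) = 0.71·0.29 = 0.2059.

0.2059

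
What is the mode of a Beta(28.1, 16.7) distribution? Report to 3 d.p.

0.633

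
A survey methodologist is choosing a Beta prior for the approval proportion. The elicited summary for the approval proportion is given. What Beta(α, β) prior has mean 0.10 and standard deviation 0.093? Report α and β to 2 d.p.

α = 0.94, β = 8.47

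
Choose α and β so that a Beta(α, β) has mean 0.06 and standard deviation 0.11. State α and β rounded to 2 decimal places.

Variance = 0.11² = 0.0121. The moment-matching identity α+β = μ(1−μ)/Var − 1 gives
α+β = 0.0564/0.0121 − 1 = 3.6612, so α = μ·3.6612 = 0.22 and β = (1−μ)·3.6612 = 3.44.

α = 0.22, β = 3.44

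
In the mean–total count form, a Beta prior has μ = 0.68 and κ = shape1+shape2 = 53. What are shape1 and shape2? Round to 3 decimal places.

shape1 = 36.040, shape2 = 16.960

shape1 = μκ = 0.68×53 = 36.040 and shape2 = (1−μ)κ = 0.32×53 = 16.960.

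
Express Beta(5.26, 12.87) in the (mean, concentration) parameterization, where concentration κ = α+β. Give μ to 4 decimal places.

μ = 0.2901, κ = 18.13

κ = α+β = 5.26+12.87 = 18.13; μ = α/κ = 5.26/18.13 = 0.2901.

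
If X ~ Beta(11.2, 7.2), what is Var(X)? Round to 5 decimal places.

μ = 11.2/18.4 = 0.608696; Var = μ(1−μ)/(α+β+1) = 0.2381853/19.4 = 0.01228.

0.01228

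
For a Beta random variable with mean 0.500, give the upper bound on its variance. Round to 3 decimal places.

Var = μ(1−μ)/(α+β+1), which approaches μ(1−μ) as α+β → 0.
So the supremum is μ(1−μ) = 0.500×0.500 = 0.250.

0.250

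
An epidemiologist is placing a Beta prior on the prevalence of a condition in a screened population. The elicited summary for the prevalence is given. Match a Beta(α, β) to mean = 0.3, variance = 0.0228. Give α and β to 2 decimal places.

α = 2.46, β = 5.75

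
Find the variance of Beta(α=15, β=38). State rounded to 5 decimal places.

Var = αβ/[(α+β)²(α+β+1)] = (15×38)/(53²×54) = 570/151686 = 0.00376.

0.00376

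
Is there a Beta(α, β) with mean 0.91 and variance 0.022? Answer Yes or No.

Yes

A Beta with mean μ has variance μ(1−μ)/(α+β+1) < μ(1−μ).
Here μ(1−μ) = 0.91×0.09 = 0.0819, and 0.022 < 0.0819.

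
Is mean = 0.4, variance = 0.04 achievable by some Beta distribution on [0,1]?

Yes

For any Beta, Var(X) < E[X]·(1−E[X]).
Here μ(1−μ) = 0.4×0.6 = 0.24, and 0.04 < 0.24.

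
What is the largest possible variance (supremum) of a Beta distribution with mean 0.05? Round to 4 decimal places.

0.0475

Var = μ(1−μ)/(α+β+1), which approaches μ(1−μ) as α+β → 0.
So the supremum is μ(1−μ) = 0.05×0.95 = 0.0475.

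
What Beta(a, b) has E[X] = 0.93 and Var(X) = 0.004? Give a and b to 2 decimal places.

Let s = a+b. The Beta variance is μ(1−μ)/(s+1).
So s+1 = μ(1−μ)/σ² = (0.93×0.07)/0.004 = 0.0651/0.004 = 16.2750, giving s = 15.2750.
Then a = μs = 0.93×15.2750 = 14.21 and b = (1−μ)s = 0.07×15.2750 = 1.07.

a = 14.21, b = 1.07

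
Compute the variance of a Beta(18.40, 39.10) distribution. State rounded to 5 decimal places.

0.00372

α+β = 57.50 and αβ = 719.4400, so Var = αβ/[(α+β)²(α+β+1)] = 719.4400/193415.625000 = 0.00372.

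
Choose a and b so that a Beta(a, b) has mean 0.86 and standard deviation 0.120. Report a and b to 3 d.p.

First σ² = 0.014400. Setting a = μn, b = (1−μ)n with n = a+b,
μ(1−μ)/(n+1) = 0.014400 ⇒ n+1 = 0.1204/0.014400 = 8.3611 ⇒ n = 7.3611.
Hence a = 0.86×7.3611 = 6.331, b = 0.14×7.3611 = 1.031.

a = 6.331, b = 1.031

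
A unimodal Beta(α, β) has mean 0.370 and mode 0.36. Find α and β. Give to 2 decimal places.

With s = α+β: μ = α/s and mode = (α−1)/(s−2). Eliminating α = μs,
μs − 1 = m(s−2) ⇒ s(μ−m) = 1−2m ⇒ s = 0.28/0.010 = 28.0000.
So α = μs = 10.36, β = (1−μ)s = 17.64.

α = 10.36, β = 17.64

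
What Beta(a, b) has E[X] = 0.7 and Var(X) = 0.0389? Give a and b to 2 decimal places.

a = 3.08, b = 1.32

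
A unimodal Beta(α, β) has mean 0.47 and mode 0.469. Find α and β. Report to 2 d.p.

α = 29.14, β = 32.86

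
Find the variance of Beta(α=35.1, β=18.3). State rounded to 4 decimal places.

Var = αβ/[(α+β)²(α+β+1)] = (35.1×18.3)/(53.4²×54.4) = 642.33/155124.864 = 0.0041.

0.0041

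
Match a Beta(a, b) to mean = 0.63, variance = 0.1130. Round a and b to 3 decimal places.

a = 0.670, b = 0.393

By moment matching, a+b = μ(1−μ)/σ² − 1 = (0.63·0.37)/0.1130 − 1 = 2.0628 − 1 = 1.0628.
Since a/(a+b) = μ, a = 0.63·1.0628 = 0.670 and b = 0.37·1.0628 = 0.393.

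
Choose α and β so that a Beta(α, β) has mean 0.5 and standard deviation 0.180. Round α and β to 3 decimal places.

Variance = 0.180² = 0.032400. The moment-matching identity α+β = μ(1−μ)/Var − 1 gives
α+β = 0.25/0.032400 − 1 = 6.7160, so α = μ·6.7160 = 3.358 and β = (1−μ)·6.7160 = 3.358.

α = 3.358, β = 3.358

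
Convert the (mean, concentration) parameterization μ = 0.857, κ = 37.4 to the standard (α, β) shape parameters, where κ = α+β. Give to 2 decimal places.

α = 32.05, β = 5.35

α = μκ = 0.857×37.4 = 32.05 and β = (1−μ)κ = 0.143×37.4 = 5.35.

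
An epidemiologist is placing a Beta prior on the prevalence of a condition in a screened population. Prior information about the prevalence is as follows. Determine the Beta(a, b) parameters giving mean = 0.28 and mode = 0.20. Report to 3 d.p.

Let s = a+b. Mean gives a = μs = 0.28s; mode gives (a−1)/(s−2) = 0.20.
Substituting: 0.28s − 1 = 0.20(s−2) = 0.20s − 0.40, so 0.08s = 0.60 and s = 7.5000.
Then a = 0.28×7.5000 = 2.100 and b = s−a = 5.400.

a = 2.100, b = 5.400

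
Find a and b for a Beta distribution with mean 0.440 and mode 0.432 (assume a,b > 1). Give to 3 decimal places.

a = 7.480, b = 9.520

With s = a+b: μ = a/s and mode = (a−1)/(s−2). Eliminating a = μs,
μs − 1 = m(s−2) ⇒ s(μ−m) = 1−2m ⇒ s = 0.136/0.008 = 17.0000.
So a = μs = 7.480, b = (1−μ)s = 9.520.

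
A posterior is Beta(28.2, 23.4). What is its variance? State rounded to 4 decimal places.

0.0047

α+β = 51.6 and αβ = 659.88, so Var = αβ/[(α+β)²(α+β+1)] = 659.88/140050.656 = 0.0047.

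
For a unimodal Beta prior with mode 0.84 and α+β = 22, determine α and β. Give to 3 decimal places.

For α,β>1 the mode is (α−1)/(α+β−2), so α = mode·(κ−2)+1 = 0.84×20+1 = 17.800.
And β = (1−mode)·(κ−2)+1 = 0.16×20+1 = 4.200.

α = 17.800, β = 4.200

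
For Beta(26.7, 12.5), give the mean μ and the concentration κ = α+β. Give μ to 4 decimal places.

μ = 0.6811, κ = 39.2

κ = α+β = 26.7+12.5 = 39.2; μ = α/κ = 26.7/39.2 = 0.6811.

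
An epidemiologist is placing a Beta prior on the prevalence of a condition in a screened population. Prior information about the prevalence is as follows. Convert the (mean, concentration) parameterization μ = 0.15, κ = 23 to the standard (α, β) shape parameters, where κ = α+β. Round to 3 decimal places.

α = 3.450, β = 19.550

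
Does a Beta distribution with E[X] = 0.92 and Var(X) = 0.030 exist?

Yes

For any Beta, Var(X) < E[X]·(1−E[X]).
Here μ(1−μ) = 0.92×0.08 = 0.0736, and 0.030 < 0.0736.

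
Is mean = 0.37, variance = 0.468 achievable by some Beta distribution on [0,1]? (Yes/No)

For any Beta, Var(X) < E[X]·(1−E[X]).
Here μ(1−μ) = 0.37×0.63 = 0.2331, and 0.468 ≥ 0.2331.

No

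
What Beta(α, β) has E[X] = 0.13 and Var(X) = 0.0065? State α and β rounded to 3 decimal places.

By moment matching, α+β = μ(1−μ)/σ² − 1 = (0.13·0.87)/0.0065 − 1 = 17.4000 − 1 = 16.4000.
Since α/(α+β) = μ, α = 0.13·16.4000 = 2.132 and β = 0.87·16.4000 = 14.268.

α = 2.132, β = 14.268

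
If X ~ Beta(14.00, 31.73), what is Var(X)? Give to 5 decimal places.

Var = αβ/[(α+β)²(α+β+1)] = (14.00×31.73)/(45.73²×46.73) = 444.2200/97723.313417 = 0.00455.

0.00455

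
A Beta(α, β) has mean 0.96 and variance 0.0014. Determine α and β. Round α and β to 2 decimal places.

α = 25.37, β = 1.06

Write ν = α+β; then α = μν and Var = μ(1−μ)/(ν+1).
ν = μ(1−μ)/Var − 1 = 0.0384/0.0014 − 1 = 26.4286.
α = 0.96·26.4286 = 25.37, β = 0.04·26.4286 = 1.06.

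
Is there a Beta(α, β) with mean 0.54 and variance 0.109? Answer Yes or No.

Yes

A Beta with mean μ has variance μ(1−μ)/(α+β+1) < μ(1−μ).
Here μ(1−μ) = 0.54×0.46 = 0.2484, and 0.109 < 0.2484.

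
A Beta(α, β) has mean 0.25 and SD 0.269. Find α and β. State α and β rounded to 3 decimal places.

α = 0.398, β = 1.193

Variance = 0.269² = 0.072361. The moment-matching identity α+β = μ(1−μ)/Var − 1 gives
α+β = 0.1875/0.072361 − 1 = 1.5912, so α = μ·1.5912 = 0.398 and β = (1−μ)·1.5912 = 1.193.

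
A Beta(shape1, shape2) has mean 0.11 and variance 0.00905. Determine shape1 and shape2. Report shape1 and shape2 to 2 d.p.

shape1 = 1.08, shape2 = 8.74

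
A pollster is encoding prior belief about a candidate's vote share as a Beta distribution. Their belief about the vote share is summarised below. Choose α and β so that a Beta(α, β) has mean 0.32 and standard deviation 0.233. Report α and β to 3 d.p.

α = 0.963, β = 2.046

σ² = 0.233² = 0.054289.
With s = α+β, Var = μ(1−μ)/(s+1), so s+1 = (0.32×0.68)/0.054289 = 4.0082 and s = 3.0082.
α = μs = 0.963, β = (1−μ)s = 2.046.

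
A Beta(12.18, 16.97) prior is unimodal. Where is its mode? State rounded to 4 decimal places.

0.4118

With α,β > 1, mode = (α−1)/(α+β−2) = 11.18/27.15 = 0.4118.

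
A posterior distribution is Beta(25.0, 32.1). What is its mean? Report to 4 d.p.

0.4378

E[X] = α/(α+β) = 25.0/57.1 = 0.4378.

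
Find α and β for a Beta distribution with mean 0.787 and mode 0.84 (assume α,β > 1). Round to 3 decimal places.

α = 10.097, β = 2.733

Let s = α+β. Mean gives α = μs = 0.787s; mode gives (α−1)/(s−2) = 0.84.
Substituting: 0.787s − 1 = 0.84(s−2) = 0.84s − 1.68, so -0.053s = -0.68 and s = 12.8302.
Then α = 0.787×12.8302 = 10.097 and β = s−α = 2.733.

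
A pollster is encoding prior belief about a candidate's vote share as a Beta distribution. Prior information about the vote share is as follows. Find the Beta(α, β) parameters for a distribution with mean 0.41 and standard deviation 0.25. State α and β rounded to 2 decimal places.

σ² = 0.25² = 0.0625.
With s = α+β, Var = μ(1−μ)/(s+1), so s+1 = (0.41×0.59)/0.0625 = 3.8704 and s = 2.8704.
α = μs = 1.18, β = (1−μ)s = 1.69.

α = 1.18, β = 1.69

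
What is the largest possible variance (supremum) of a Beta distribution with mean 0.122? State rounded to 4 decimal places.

For fixed mean μ the Beta variance is μ(1−μ)/(α+β+1), increasing as α+β decreases.
Its least upper bound (not attained) is μ(1−μ) = 0.122·0.878 = 0.1071.

0.1071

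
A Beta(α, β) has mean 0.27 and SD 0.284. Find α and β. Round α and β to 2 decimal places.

α = 0.39, β = 1.05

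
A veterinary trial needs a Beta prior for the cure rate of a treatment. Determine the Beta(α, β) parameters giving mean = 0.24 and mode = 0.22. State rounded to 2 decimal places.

Let s = α+β. Mean gives α = μs = 0.24s; mode gives (α−1)/(s−2) = 0.22.
Substituting: 0.24s − 1 = 0.22(s−2) = 0.22s − 0.44, so 0.02s = 0.56 and s = 28.0000.
Then α = 0.24×28.0000 = 6.72 and β = s−α = 21.28.

α = 6.72, β = 21.28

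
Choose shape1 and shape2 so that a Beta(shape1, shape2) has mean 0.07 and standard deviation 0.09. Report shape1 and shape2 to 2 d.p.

Variance = 0.09² = 0.0081. The moment-matching identity shape1+shape2 = μ(1−μ)/Var − 1 gives
shape1+shape2 = 0.0651/0.0081 − 1 = 7.0370, so shape1 = μ·7.0370 = 0.49 and shape2 = (1−μ)·7.0370 = 6.54.

shape1 = 0.49, shape2 = 6.54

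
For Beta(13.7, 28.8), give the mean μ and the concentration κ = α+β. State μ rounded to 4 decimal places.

κ = α+β = 13.7+28.8 = 42.5; μ = α/κ = 13.7/42.5 = 0.3224.

μ = 0.3224, κ = 42.5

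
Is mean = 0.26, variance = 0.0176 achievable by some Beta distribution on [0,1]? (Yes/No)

Yes

For any Beta, Var(X) < E[X]·(1−E[X]).
Here μ(1−μ) = 0.26×0.74 = 0.1924, and 0.0176 < 0.1924.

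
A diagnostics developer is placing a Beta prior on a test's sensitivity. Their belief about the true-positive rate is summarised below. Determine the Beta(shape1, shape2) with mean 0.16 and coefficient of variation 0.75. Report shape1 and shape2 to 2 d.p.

shape1 = 1.33, shape2 = 7.00

Var = (CV·μ)² = (0.75×0.16)² = 0.014400.
shape1+shape2 = μ(1−μ)/Var − 1 = 0.1344/0.014400 − 1 = 8.3333.
Thus shape1 = 0.16·8.3333 = 1.33 and shape2 = 0.84·8.3333 = 7.00.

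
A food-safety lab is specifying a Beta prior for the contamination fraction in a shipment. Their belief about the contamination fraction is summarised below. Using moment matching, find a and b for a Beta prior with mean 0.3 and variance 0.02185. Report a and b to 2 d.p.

a = 2.58, b = 6.03

Let s = a+b. The Beta variance is μ(1−μ)/(s+1).
So s+1 = μ(1−μ)/σ² = (0.3×0.7)/0.02185 = 0.21/0.02185 = 9.6110, giving s = 8.6110.
Then a = μs = 0.3×8.6110 = 2.58 and b = (1−μ)s = 0.7×8.6110 = 6.03.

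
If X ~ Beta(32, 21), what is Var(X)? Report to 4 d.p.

Var = αβ/[(α+β)²(α+β+1)] = (32×21)/(53²×54) = 672/151686 = 0.0044.

0.0044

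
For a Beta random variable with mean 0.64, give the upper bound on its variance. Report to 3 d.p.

0.230

Var = μ(1−μ)/(α+β+1), which approaches μ(1−μ) as α+β → 0.
So the supremum is μ(1−μ) = 0.64×0.36 = 0.230.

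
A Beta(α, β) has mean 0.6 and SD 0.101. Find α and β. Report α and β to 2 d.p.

α = 13.52, β = 9.01

σ² = 0.101² = 0.010201.
With s = α+β, Var = μ(1−μ)/(s+1), so s+1 = (0.6×0.4)/0.010201 = 23.5271 and s = 22.5271.
α = μs = 13.52, β = (1−μ)s = 9.01.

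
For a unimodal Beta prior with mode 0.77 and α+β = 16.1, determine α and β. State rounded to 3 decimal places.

α = 11.857, β = 4.243

For α,β>1 the mode is (α−1)/(α+β−2), so α = mode·(κ−2)+1 = 0.77×14.1+1 = 11.857.
And β = (1−mode)·(κ−2)+1 = 0.23×14.1+1 = 4.243.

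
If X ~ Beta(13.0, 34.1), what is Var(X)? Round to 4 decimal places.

0.0042

μ = 13.0/47.1 = 0.276008; Var = μ(1−μ)/(α+β+1) = 0.1998278/48.1 = 0.0042.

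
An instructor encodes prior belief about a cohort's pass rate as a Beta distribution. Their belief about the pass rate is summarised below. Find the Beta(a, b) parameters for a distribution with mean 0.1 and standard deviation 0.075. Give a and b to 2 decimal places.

a = 1.50, b = 13.50

σ² = 0.075² = 0.005625.
With s = a+b, Var = μ(1−μ)/(s+1), so s+1 = (0.1×0.9)/0.005625 = 16.0000 and s = 15.0000.
a = μs = 1.50, b = (1−μ)s = 13.50.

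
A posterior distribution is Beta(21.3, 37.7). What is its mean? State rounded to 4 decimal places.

E[X] = α/(α+β) = 21.3/59.0 = 0.3610.

0.3610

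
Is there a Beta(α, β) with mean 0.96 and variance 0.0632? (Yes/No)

No

For any Beta, Var(X) < E[X]·(1−E[X]).
Here μ(1−μ) = 0.96×0.04 = 0.0384, and 0.0632 ≥ 0.0384.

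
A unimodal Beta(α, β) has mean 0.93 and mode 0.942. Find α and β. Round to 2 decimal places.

Let s = α+β. Mean gives α = μs = 0.93s; mode gives (α−1)/(s−2) = 0.942.
Substituting: 0.93s − 1 = 0.942(s−2) = 0.942s − 1.884, so -0.012s = -0.884 and s = 73.6667.
Then α = 0.93×73.6667 = 68.51 and β = s−α = 5.16.

α = 68.51, β = 5.16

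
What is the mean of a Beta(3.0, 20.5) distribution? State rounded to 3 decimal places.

0.128

The Beta mean is α/(α+β) = 3.0/(3.0+20.5) = 0.128.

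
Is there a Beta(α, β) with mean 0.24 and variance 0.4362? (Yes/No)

No

A Beta with mean μ has variance μ(1−μ)/(α+β+1) < μ(1−μ).
Here μ(1−μ) = 0.24×0.76 = 0.1824, and 0.4362 ≥ 0.1824.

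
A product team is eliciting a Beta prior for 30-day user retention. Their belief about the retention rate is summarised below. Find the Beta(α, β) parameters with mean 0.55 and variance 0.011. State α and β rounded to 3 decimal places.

Write ν = α+β; then α = μν and Var = μ(1−μ)/(ν+1).
ν = μ(1−μ)/Var − 1 = 0.2475/0.011 − 1 = 21.5000.
α = 0.55·21.5000 = 11.825, β = 0.45·21.5000 = 9.675.

α = 11.825, β = 9.675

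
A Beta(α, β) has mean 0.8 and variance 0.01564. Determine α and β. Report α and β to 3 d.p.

Let s = α+β. The Beta variance is μ(1−μ)/(s+1).
So s+1 = μ(1−μ)/σ² = (0.8×0.2)/0.01564 = 0.16/0.01564 = 10.2302, giving s = 9.2302.
Then α = μs = 0.8×9.2302 = 7.384 and β = (1−μ)s = 0.2×9.2302 = 1.846.

α = 7.384, β = 1.846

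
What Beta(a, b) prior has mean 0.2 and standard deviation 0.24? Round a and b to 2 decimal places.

σ² = 0.24² = 0.0576.
With s = a+b, Var = μ(1−μ)/(s+1), so s+1 = (0.2×0.8)/0.0576 = 2.7778 and s = 1.7778.
a = μs = 0.36, b = (1−μ)s = 1.42.

a = 0.36, b = 1.42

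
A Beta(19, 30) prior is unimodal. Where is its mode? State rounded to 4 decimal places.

With α,β > 1, mode = (α−1)/(α+β−2) = 18/47 = 0.3830.

0.3830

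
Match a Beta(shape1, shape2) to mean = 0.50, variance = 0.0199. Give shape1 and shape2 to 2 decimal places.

shape1 = 5.78, shape2 = 5.78

Write ν = shape1+shape2; then shape1 = μν and Var = μ(1−μ)/(ν+1).
ν = μ(1−μ)/Var − 1 = 0.2500/0.0199 − 1 = 11.5628.
shape1 = 0.50·11.5628 = 5.78, shape2 = 0.50·11.5628 = 5.78.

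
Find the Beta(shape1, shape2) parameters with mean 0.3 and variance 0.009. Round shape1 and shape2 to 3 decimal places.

shape1 = 6.700, shape2 = 15.633

Write ν = shape1+shape2; then shape1 = μν and Var = μ(1−μ)/(ν+1).
ν = μ(1−μ)/Var − 1 = 0.21/0.009 − 1 = 22.3333.
shape1 = 0.3·22.3333 = 6.700, shape2 = 0.7·22.3333 = 15.633.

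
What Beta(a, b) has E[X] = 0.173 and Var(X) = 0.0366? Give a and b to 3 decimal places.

a = 0.503, b = 2.406

Let s = a+b. The Beta variance is μ(1−μ)/(s+1).
So s+1 = μ(1−μ)/σ² = (0.173×0.827)/0.0366 = 0.143071/0.0366 = 3.9090, giving s = 2.9090.
Then a = μs = 0.173×2.9090 = 0.503 and b = (1−μ)s = 0.827×2.9090 = 2.406.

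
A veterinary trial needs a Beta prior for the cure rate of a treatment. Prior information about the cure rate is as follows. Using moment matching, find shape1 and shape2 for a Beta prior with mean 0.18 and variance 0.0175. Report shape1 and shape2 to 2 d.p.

Write ν = shape1+shape2; then shape1 = μν and Var = μ(1−μ)/(ν+1).
ν = μ(1−μ)/Var − 1 = 0.1476/0.0175 − 1 = 7.4343.
shape1 = 0.18·7.4343 = 1.34, shape2 = 0.82·7.4343 = 6.10.

shape1 = 1.34, shape2 = 6.10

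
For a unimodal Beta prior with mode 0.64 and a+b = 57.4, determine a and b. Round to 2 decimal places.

For a,b>1 the mode is (a−1)/(a+b−2), so a = mode·(κ−2)+1 = 0.64×55.4+1 = 36.46.
And b = (1−mode)·(κ−2)+1 = 0.36×55.4+1 = 20.94.

a = 36.46, b = 20.94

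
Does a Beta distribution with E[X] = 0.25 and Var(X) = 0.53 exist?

No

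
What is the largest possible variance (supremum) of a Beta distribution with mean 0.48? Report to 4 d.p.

0.2496

Var = μ(1−μ)/(α+β+1), which approaches μ(1−μ) as α+β → 0.
So the supremum is μ(1−μ) = 0.48×0.52 = 0.2496.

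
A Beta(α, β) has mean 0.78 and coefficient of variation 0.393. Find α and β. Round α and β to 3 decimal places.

Var = (CV·μ)² = (0.393×0.78)² = 0.093967.
α+β = μ(1−μ)/Var − 1 = 0.1716/0.093967 − 1 = 0.8262.
Thus α = 0.78·0.8262 = 0.644 and β = 0.22·0.8262 = 0.182.

α = 0.644, β = 0.182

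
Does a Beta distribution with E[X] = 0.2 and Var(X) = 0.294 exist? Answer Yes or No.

The Beta variance bound is σ² < μ(1−μ).
Here μ(1−μ) = 0.2×0.8 = 0.16, and 0.294 ≥ 0.16.

No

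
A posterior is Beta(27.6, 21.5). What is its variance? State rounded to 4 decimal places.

μ = 27.6/49.1 = 0.562118; Var = μ(1−μ)/(α+β+1) = 0.2461413/50.1 = 0.0049.

0.0049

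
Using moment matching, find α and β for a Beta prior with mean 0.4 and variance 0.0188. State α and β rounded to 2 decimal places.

α = 4.71, β = 7.06

Write ν = α+β; then α = μν and Var = μ(1−μ)/(ν+1).
ν = μ(1−μ)/Var − 1 = 0.24/0.0188 − 1 = 11.7660.
α = 0.4·11.7660 = 4.71, β = 0.6·11.7660 = 7.06.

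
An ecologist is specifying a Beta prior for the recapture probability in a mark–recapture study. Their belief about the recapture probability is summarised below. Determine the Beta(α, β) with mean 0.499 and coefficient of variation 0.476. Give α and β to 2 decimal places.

σ = CV·μ = 0.476×0.499 = 0.23752, so σ² = 0.056418.
s+1 = μ(1−μ)/σ² = 0.249999/0.056418 = 4.4312, so s = α+β = 3.4312.
α = μs = 1.71, β = (1−μ)s = 1.72.

α = 1.71, β = 1.72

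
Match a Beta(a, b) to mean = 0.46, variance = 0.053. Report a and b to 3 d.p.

a = 1.696, b = 1.991

Let s = a+b. The Beta variance is μ(1−μ)/(s+1).
So s+1 = μ(1−μ)/σ² = (0.46×0.54)/0.053 = 0.2484/0.053 = 4.6868, giving s = 3.6868.
Then a = μs = 0.46×3.6868 = 1.696 and b = (1−μ)s = 0.54×3.6868 = 1.991.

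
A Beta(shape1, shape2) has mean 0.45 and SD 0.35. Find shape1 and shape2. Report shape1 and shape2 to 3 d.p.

shape1 = 0.459, shape2 = 0.561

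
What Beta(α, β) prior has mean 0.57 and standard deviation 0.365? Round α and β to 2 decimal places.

α = 0.48, β = 0.36

Variance = 0.365² = 0.133225. The moment-matching identity α+β = μ(1−μ)/Var − 1 gives
α+β = 0.2451/0.133225 − 1 = 0.8397, so α = μ·0.8397 = 0.48 and β = (1−μ)·0.8397 = 0.36.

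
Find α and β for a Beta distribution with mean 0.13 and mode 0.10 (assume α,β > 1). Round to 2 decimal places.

Let s = α+β. Mean gives α = μs = 0.13s; mode gives (α−1)/(s−2) = 0.10.
Substituting: 0.13s − 1 = 0.10(s−2) = 0.10s − 0.20, so 0.03s = 0.80 and s = 26.6667.
Then α = 0.13×26.6667 = 3.47 and β = s−α = 23.20.

α = 3.47, β = 23.20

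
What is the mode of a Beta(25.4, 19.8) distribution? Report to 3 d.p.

0.565

With α,β > 1, mode = (α−1)/(α+β−2) = 24.4/43.2 = 0.565.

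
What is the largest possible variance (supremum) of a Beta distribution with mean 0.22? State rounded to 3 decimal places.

For fixed mean μ the Beta variance is μ(1−μ)/(α+β+1), increasing as α+β decreases.
Its least upper bound (not attained) is μ(1−μ) = 0.22·0.78 = 0.172.

0.172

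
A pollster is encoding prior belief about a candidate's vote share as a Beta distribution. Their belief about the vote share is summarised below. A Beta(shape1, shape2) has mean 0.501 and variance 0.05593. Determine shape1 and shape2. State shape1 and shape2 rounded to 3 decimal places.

shape1 = 1.738, shape2 = 1.731

Let s = shape1+shape2. The Beta variance is μ(1−μ)/(s+1).
So s+1 = μ(1−μ)/σ² = (0.501×0.499)/0.05593 = 0.249999/0.05593 = 4.4699, giving s = 3.4699.
Then shape1 = μs = 0.501×3.4699 = 1.738 and shape2 = (1−μ)s = 0.499×3.4699 = 1.731.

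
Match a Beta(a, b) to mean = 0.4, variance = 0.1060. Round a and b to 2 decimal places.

Let s = a+b. The Beta variance is μ(1−μ)/(s+1).
So s+1 = μ(1−μ)/σ² = (0.4×0.6)/0.1060 = 0.24/0.1060 = 2.2642, giving s = 1.2642.
Then a = μs = 0.4×1.2642 = 0.51 and b = (1−μ)s = 0.6×1.2642 = 0.76.

a = 0.51, b = 0.76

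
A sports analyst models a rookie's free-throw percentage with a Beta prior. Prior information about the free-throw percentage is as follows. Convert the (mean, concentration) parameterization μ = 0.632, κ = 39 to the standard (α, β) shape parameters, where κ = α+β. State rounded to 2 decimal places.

α = 24.65, β = 14.35

Split κ in proportion μ : (1−μ): α = 0.632·39 = 24.65, β = 39 − 24.65 = 14.35.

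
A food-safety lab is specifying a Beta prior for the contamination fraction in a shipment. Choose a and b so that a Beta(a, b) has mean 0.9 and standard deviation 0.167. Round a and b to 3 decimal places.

a = 2.004, b = 0.223

σ² = 0.167² = 0.027889.
With s = a+b, Var = μ(1−μ)/(s+1), so s+1 = (0.9×0.1)/0.027889 = 3.2271 and s = 2.2271.
a = μs = 2.004, b = (1−μ)s = 0.223.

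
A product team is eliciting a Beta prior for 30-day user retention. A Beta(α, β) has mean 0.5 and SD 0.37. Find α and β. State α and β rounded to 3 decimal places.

First σ² = 0.1369. Setting α = μn, β = (1−μ)n with n = α+β,
μ(1−μ)/(n+1) = 0.1369 ⇒ n+1 = 0.25/0.1369 = 1.8262 ⇒ n = 0.8262.
Hence α = 0.5×0.8262 = 0.413, β = 0.5×0.8262 = 0.413.

α = 0.413, β = 0.413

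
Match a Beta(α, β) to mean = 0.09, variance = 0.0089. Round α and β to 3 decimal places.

α = 0.738, β = 7.464

Let s = α+β. The Beta variance is μ(1−μ)/(s+1).
So s+1 = μ(1−μ)/σ² = (0.09×0.91)/0.0089 = 0.0819/0.0089 = 9.2022, giving s = 8.2022.
Then α = μs = 0.09×8.2022 = 0.738 and β = (1−μ)s = 0.91×8.2022 = 7.464.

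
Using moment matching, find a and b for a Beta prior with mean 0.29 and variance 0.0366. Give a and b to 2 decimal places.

a = 1.34, b = 3.28

Write ν = a+b; then a = μν and Var = μ(1−μ)/(ν+1).
ν = μ(1−μ)/Var − 1 = 0.2059/0.0366 − 1 = 4.6257.
a = 0.29·4.6257 = 1.34, b = 0.71·4.6257 = 3.28.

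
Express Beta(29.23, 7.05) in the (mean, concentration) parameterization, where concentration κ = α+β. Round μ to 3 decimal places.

κ = α+β = 29.23+7.05 = 36.28; μ = α/κ = 29.23/36.28 = 0.806.

μ = 0.806, κ = 36.28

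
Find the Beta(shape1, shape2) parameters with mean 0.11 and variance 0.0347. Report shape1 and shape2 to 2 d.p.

shape1 = 0.20, shape2 = 1.62

By moment matching, shape1+shape2 = μ(1−μ)/σ² − 1 = (0.11·0.89)/0.0347 − 1 = 2.8213 − 1 = 1.8213.
Since shape1/(shape1+shape2) = μ, shape1 = 0.11·1.8213 = 0.20 and shape2 = 0.89·1.8213 = 1.62.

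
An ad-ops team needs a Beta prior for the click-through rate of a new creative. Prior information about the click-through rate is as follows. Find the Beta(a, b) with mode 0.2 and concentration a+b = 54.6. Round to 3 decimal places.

a = 11.520, b = 43.080

Mode = (a−1)/(κ−2) with κ = a+b, so a−1 = 0.2·52.6 = 10.520.
a = 11.520; b = κ − a = 43.080.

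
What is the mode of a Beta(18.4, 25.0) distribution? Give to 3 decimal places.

With α,β > 1, mode = (α−1)/(α+β−2) = 17.4/41.4 = 0.420.

0.420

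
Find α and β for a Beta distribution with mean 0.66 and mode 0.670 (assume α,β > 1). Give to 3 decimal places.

α = 22.440, β = 11.560

With s = α+β: μ = α/s and mode = (α−1)/(s−2). Eliminating α = μs,
μs − 1 = m(s−2) ⇒ s(μ−m) = 1−2m ⇒ s = -0.340/-0.010 = 34.0000.
So α = μs = 22.440, β = (1−μ)s = 11.560.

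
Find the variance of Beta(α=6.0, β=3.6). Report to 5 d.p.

0.02211

α+β = 9.6 and αβ = 21.60, so Var = αβ/[(α+β)²(α+β+1)] = 21.60/976.896 = 0.02211.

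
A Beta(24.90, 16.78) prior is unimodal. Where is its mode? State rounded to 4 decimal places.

0.6023

With α,β > 1, mode = (α−1)/(α+β−2) = 23.90/39.68 = 0.6023.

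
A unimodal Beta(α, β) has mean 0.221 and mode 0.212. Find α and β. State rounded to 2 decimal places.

α = 14.14, β = 49.86

With s = α+β: μ = α/s and mode = (α−1)/(s−2). Eliminating α = μs,
μs − 1 = m(s−2) ⇒ s(μ−m) = 1−2m ⇒ s = 0.576/0.009 = 64.0000.
So α = μs = 14.14, β = (1−μ)s = 49.86.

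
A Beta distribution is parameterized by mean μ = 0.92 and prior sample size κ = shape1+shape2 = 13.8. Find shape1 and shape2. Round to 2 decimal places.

shape1 = 12.70, shape2 = 1.10

shape1 = μκ = 0.92×13.8 = 12.70 and shape2 = (1−μ)κ = 0.08×13.8 = 1.10.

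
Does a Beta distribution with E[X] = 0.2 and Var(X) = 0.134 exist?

For any Beta, Var(X) < E[X]·(1−E[X]).
Here μ(1−μ) = 0.2×0.8 = 0.16, and 0.134 < 0.16.

Yes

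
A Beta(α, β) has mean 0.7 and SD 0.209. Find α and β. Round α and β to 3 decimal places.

First σ² = 0.043681. Setting α = μn, β = (1−μ)n with n = α+β,
μ(1−μ)/(n+1) = 0.043681 ⇒ n+1 = 0.21/0.043681 = 4.8076 ⇒ n = 3.8076.
Hence α = 0.7×3.8076 = 2.665, β = 0.3×3.8076 = 1.142.

α = 2.665, β = 1.142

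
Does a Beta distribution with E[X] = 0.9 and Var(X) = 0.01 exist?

For any Beta, Var(X) < E[X]·(1−E[X]).
Here μ(1−μ) = 0.9×0.1 = 0.09, and 0.01 < 0.09.

Yes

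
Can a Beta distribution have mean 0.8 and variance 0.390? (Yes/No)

For any Beta, Var(X) < E[X]·(1−E[X]).
Here μ(1−μ) = 0.8×0.2 = 0.16, and 0.390 ≥ 0.16.

No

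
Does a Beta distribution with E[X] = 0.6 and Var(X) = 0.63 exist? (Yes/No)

A Beta with mean μ has variance μ(1−μ)/(α+β+1) < μ(1−μ).
Here μ(1−μ) = 0.6×0.4 = 0.24, and 0.63 ≥ 0.24.

No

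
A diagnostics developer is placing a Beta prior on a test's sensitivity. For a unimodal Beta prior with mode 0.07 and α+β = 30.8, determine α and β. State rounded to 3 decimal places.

α = 3.016, β = 27.784

For α,β>1 the mode is (α−1)/(α+β−2), so α = mode·(κ−2)+1 = 0.07×28.8+1 = 3.016.
And β = (1−mode)·(κ−2)+1 = 0.93×28.8+1 = 27.784.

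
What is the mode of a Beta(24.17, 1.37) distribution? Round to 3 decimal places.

0.984

The density x^(α−1)(1−x)^(β−1) is maximised at (α−1)/(α+β−2) = 23.17/23.54 = 0.984.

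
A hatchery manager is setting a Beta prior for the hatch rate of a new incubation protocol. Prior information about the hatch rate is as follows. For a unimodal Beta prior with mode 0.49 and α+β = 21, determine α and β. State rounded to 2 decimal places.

α = 10.31, β = 10.69

Since the density peak of Beta(α,β) is at (α−1)/(α+β−2),
α = 1 + 0.49(21−2) = 10.31 and β = 21 − 10.31 = 10.69.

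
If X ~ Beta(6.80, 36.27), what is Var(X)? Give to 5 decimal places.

Var = αβ/[(α+β)²(α+β+1)] = (6.80×36.27)/(43.07²×44.07) = 246.6360/81750.947343 = 0.00302.

0.00302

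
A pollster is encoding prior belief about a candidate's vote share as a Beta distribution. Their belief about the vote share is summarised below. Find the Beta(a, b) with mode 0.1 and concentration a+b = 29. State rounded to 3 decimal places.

a = 3.700, b = 25.300

Mode = (a−1)/(κ−2) with κ = a+b, so a−1 = 0.1·27 = 2.700.
a = 3.700; b = κ − a = 25.300.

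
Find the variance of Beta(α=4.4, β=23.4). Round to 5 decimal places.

Var = αβ/[(α+β)²(α+β+1)] = (4.4×23.4)/(27.8²×28.8) = 102.96/22257.792 = 0.00463.

0.00463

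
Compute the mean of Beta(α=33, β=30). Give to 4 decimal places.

0.5238

E[X] = α/(α+β) = 33/63 = 0.5238.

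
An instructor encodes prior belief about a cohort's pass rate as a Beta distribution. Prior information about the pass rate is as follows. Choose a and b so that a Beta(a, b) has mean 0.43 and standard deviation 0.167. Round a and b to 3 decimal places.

Variance = 0.167² = 0.027889. The moment-matching identity a+b = μ(1−μ)/Var − 1 gives
a+b = 0.2451/0.027889 − 1 = 7.7884, so a = μ·7.7884 = 3.349 and b = (1−μ)·7.7884 = 4.439.

a = 3.349, b = 4.439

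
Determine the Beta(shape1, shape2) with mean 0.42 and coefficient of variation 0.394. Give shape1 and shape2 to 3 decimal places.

Var = (CV·μ)² = (0.394×0.42)² = 0.027384.
shape1+shape2 = μ(1−μ)/Var − 1 = 0.2436/0.027384 − 1 = 7.8958.
Thus shape1 = 0.42·7.8958 = 3.316 and shape2 = 0.58·7.8958 = 4.580.

shape1 = 3.316, shape2 = 4.580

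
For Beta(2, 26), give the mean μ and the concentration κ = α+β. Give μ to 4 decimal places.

μ = 0.0714, κ = 28

κ = α+β = 2+26 = 28; μ = α/κ = 2/28 = 0.0714.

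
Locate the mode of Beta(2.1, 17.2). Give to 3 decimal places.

The density x^(α−1)(1−x)^(β−1) is maximised at (α−1)/(α+β−2) = 1.1/17.3 = 0.064.

0.064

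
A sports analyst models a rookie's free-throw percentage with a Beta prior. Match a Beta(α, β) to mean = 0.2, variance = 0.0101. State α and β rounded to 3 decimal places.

Write ν = α+β; then α = μν and Var = μ(1−μ)/(ν+1).
ν = μ(1−μ)/Var − 1 = 0.16/0.0101 − 1 = 14.8416.
α = 0.2·14.8416 = 2.968, β = 0.8·14.8416 = 11.873.

α = 2.968, β = 11.873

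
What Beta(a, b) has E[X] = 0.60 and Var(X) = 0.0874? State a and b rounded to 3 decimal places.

a = 1.048, b = 0.698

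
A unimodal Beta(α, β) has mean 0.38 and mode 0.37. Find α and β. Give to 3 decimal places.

Let s = α+β. Mean gives α = μs = 0.38s; mode gives (α−1)/(s−2) = 0.37.
Substituting: 0.38s − 1 = 0.37(s−2) = 0.37s − 0.74, so 0.01s = 0.26 and s = 26.0000.
Then α = 0.38×26.0000 = 9.880 and β = s−α = 16.120.

α = 9.880, β = 16.120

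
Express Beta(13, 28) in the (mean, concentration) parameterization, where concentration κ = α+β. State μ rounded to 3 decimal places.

μ = 0.317, κ = 41

κ = α+β = 13+28 = 41; μ = α/κ = 13/41 = 0.317.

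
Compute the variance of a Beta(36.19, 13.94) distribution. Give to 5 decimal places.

μ = 36.19/50.13 = 0.721923; Var = μ(1−μ)/(α+β+1) = 0.2007502/51.13 = 0.00393.

0.00393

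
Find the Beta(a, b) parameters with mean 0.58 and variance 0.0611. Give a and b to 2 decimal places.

Write ν = a+b; then a = μν and Var = μ(1−μ)/(ν+1).
ν = μ(1−μ)/Var − 1 = 0.2436/0.0611 − 1 = 2.9869.
a = 0.58·2.9869 = 1.73, b = 0.42·2.9869 = 1.25.

a = 1.73, b = 1.25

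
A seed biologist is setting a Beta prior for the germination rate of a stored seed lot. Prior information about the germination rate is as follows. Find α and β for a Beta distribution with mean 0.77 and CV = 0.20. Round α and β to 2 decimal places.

α = 4.98, β = 1.49

Var = (CV·μ)² = (0.20×0.77)² = 0.023716.
α+β = μ(1−μ)/Var − 1 = 0.1771/0.023716 − 1 = 6.4675.
Thus α = 0.77·6.4675 = 4.98 and β = 0.23·6.4675 = 1.49.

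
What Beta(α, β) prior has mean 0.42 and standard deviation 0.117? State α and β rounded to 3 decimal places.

σ² = 0.117² = 0.013689.
With s = α+β, Var = μ(1−μ)/(s+1), so s+1 = (0.42×0.58)/0.013689 = 17.7953 and s = 16.7953.
α = μs = 7.054, β = (1−μ)s = 9.741.

α = 7.054, β = 9.741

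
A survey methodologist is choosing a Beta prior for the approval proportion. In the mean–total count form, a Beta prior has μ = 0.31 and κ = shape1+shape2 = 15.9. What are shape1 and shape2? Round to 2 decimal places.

shape1 = 4.93, shape2 = 10.97

Split κ in proportion μ : (1−μ): shape1 = 0.31·15.9 = 4.93, shape2 = 15.9 − 4.93 = 10.97.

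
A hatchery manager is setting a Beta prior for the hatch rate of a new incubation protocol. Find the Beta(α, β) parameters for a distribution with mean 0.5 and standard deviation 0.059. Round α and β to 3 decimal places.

α = 35.409, β = 35.409

Variance = 0.059² = 0.003481. The moment-matching identity α+β = μ(1−μ)/Var − 1 gives
α+β = 0.25/0.003481 − 1 = 70.8184, so α = μ·70.8184 = 35.409 and β = (1−μ)·70.8184 = 35.409.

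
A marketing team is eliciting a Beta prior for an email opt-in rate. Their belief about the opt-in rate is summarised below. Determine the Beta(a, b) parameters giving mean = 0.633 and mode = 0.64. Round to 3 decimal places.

With s = a+b: μ = a/s and mode = (a−1)/(s−2). Eliminating a = μs,
μs − 1 = m(s−2) ⇒ s(μ−m) = 1−2m ⇒ s = -0.28/-0.007 = 40.0000.
So a = μs = 25.320, b = (1−μ)s = 14.680.

a = 25.320, b = 14.680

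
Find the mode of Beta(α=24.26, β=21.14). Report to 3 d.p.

With α,β > 1, mode = (α−1)/(α+β−2) = 23.26/43.40 = 0.536.

0.536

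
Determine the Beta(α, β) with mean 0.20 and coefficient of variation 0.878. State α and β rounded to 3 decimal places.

α = 0.838, β = 3.351

σ = CV·μ = 0.878×0.20 = 0.17560, so σ² = 0.030835.
s+1 = μ(1−μ)/σ² = 0.1600/0.030835 = 5.1888, so s = α+β = 4.1888.
α = μs = 0.838, β = (1−μ)s = 3.351.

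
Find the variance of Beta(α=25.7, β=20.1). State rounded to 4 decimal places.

Var = αβ/[(α+β)²(α+β+1)] = (25.7×20.1)/(45.8²×46.8) = 516.57/98169.552 = 0.0053.

0.0053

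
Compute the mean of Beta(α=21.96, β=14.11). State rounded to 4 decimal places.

E[X] = α/(α+β) = 21.96/36.07 = 0.6088.

0.6088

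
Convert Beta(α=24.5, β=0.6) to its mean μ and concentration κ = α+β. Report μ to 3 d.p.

κ = α+β = 24.5+0.6 = 25.1; μ = α/κ = 24.5/25.1 = 0.976.

μ = 0.976, κ = 25.1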